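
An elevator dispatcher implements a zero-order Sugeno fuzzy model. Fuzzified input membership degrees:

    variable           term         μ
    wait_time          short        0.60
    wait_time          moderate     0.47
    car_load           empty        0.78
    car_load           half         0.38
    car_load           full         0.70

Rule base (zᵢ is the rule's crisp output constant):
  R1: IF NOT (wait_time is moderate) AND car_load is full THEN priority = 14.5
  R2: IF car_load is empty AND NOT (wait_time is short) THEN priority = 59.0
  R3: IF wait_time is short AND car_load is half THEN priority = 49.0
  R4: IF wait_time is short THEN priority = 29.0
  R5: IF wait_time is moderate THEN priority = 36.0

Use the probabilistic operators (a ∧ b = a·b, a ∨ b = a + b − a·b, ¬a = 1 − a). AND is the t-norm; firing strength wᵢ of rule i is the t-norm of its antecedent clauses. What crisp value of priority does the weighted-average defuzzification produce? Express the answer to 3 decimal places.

R1 (z=14.5): ¬moderate=1−0.47=0.53, full=0.70; AND[a·b] → w = 0.3710
R2 (z=59.0): empty=0.78, ¬short=1−0.60=0.40; AND[a·b] → w = 0.3120
R3 (z=49.0): short=0.60, half=0.38; AND[a·b] → w = 0.2280
R4 (z=29.0): short=0.60 → w = 0.6000
R5 (z=36.0): moderate=0.47 → w = 0.4700
Weighted average = (0.3710·14.5 + 0.3120·59.0 + 0.2280·49.0 + 0.6000·29.0 + 0.4700·36.0) / (0.3710 + 0.3120 + 0.2280 + 0.6000 + 0.4700)
  = 69.2795 / 1.9810 = 34.972

34.972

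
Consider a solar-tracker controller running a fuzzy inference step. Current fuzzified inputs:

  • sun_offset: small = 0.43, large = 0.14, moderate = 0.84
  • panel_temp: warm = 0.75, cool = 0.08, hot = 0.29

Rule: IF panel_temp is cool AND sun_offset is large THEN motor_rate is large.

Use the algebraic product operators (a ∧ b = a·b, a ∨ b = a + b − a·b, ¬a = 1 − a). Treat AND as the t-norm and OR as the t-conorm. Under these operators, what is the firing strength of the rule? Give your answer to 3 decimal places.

0.011

firing strength: cool=0.08, large=0.14; AND[a·b] → w = 0.0112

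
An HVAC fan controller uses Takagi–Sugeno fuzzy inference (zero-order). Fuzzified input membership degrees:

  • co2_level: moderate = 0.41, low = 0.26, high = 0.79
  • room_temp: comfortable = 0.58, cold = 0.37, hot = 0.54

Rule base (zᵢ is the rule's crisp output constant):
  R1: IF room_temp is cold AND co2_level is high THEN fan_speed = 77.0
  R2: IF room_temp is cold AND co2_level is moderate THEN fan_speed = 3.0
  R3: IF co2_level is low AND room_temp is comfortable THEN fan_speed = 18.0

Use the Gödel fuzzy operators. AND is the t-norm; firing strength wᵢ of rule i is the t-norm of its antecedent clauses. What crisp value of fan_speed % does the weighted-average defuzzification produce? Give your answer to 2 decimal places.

34.28

R1 (z=77.0): cold=0.37, high=0.79; AND[min(a, b)] → w = 0.37
R2 (z=3.0): cold=0.37, moderate=0.41; AND[min(a, b)] → w = 0.37
R3 (z=18.0): low=0.26, comfortable=0.58; AND[min(a, b)] → w = 0.26
Weighted average = (0.37·77.0 + 0.37·3.0 + 0.26·18.0) / (0.37 + 0.37 + 0.26)
  = 34.2800 / 1.0000 = 34.28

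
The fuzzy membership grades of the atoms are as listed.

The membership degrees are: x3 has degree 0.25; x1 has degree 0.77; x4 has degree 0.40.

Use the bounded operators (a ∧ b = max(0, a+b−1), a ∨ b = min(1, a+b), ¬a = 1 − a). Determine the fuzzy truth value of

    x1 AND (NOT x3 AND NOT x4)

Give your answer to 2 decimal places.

NOT x3 = 1 − 0.25 = 0.75
NOT x4 = 1 − 0.40 = 0.60
NOT x3 AND NOT x4 = max(0, a+b−1) on (0.75, 0.60) = 0.35
x1 AND (NOT x3 AND NOT x4) = max(0, a+b−1) on (0.77, 0.35) = 0.12

0.12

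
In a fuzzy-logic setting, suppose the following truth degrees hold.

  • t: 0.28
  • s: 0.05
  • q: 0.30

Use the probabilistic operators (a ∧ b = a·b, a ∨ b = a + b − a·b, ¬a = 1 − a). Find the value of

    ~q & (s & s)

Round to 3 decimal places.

0.002

~q = 1 − 0.3000 = 0.7000
s & s = a·b on (0.0500, 0.0500) = 0.0025
~q & (s & s) = a·b on (0.7000, 0.0025) = 0.0018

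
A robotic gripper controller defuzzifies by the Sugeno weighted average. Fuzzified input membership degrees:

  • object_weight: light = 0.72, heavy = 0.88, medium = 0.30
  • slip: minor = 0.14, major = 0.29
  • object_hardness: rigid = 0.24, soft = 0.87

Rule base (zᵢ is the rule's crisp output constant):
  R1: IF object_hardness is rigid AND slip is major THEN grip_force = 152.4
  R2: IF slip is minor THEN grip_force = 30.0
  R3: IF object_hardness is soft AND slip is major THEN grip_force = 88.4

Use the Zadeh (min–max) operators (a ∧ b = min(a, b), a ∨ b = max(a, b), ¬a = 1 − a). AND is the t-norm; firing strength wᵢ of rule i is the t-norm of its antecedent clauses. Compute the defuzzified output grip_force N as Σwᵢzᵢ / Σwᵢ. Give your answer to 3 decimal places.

99.122

R1 (z=152.4): rigid=0.24, major=0.29; AND[min(a, b)] → w = 0.24
R2 (z=30.0): minor=0.14 → w = 0.14
R3 (z=88.4): soft=0.87, major=0.29; AND[min(a, b)] → w = 0.29
Weighted average = (0.24·152.4 + 0.14·30.0 + 0.29·88.4) / (0.24 + 0.14 + 0.29)
  = 66.4120 / 0.6700 = 99.122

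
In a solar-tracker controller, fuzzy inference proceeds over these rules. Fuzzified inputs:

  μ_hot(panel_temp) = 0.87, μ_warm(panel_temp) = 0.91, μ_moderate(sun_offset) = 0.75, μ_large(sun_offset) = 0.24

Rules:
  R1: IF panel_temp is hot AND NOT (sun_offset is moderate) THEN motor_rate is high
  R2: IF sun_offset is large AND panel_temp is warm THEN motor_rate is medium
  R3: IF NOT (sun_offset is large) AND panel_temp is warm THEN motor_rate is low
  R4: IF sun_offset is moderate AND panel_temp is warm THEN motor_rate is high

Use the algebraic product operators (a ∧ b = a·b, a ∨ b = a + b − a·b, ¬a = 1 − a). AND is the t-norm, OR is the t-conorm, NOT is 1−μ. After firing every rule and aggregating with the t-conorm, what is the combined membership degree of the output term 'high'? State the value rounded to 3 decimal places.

0.752

R1: hot=0.87, ¬moderate=1−0.75=0.25; AND[a·b] → w = 0.2175
R2: large=0.24, warm=0.91; AND[a·b] → w = 0.2184
R3: ¬large=1−0.24=0.76, warm=0.91; AND[a·b] → w = 0.6916
R4: moderate=0.75, warm=0.91; AND[a·b] → w = 0.6825
Rules with consequent 'high': {R1, R4} → strengths 0.2175, 0.6825
Aggregate via t-conorm [a + b − a·b]: 0.7516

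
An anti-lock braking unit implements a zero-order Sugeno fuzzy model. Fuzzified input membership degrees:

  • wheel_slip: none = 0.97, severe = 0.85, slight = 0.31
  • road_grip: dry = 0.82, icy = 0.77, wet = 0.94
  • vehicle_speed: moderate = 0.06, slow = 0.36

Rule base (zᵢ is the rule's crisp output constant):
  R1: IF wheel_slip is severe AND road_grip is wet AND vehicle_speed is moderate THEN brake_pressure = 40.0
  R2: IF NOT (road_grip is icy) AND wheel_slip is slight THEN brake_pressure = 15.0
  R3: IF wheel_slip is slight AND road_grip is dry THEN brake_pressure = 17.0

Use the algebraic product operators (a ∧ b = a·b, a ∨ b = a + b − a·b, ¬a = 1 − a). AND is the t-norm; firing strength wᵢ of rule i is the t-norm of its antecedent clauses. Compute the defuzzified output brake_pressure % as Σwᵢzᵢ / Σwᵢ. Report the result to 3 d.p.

R1 (z=40.0): severe=0.85, wet=0.94, moderate=0.06; AND[a·b] → w = 0.0479
R2 (z=15.0): ¬icy=1−0.77=0.23, slight=0.31; AND[a·b] → w = 0.0713
R3 (z=17.0): slight=0.31, dry=0.82; AND[a·b] → w = 0.2542
Weighted average = (0.0479·40.0 + 0.0713·15.0 + 0.2542·17.0) / (0.0479 + 0.0713 + 0.2542)
  = 7.3085 / 0.3734 = 19.571

19.571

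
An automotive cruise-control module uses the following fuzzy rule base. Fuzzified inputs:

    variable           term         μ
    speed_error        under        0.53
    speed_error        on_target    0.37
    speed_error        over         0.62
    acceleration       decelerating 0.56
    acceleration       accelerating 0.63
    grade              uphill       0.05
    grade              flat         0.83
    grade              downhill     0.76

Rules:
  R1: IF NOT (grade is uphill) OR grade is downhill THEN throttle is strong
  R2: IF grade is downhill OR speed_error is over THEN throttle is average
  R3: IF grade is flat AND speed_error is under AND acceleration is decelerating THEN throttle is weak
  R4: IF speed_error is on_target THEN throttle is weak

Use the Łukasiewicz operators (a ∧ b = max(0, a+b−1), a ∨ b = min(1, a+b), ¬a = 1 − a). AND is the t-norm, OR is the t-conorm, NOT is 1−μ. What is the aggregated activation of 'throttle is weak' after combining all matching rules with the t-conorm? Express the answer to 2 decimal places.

R1: ¬uphill=1−0.05=0.95, downhill=0.76; OR[min(1, a+b)] → w = 1.00
R2: downhill=0.76, over=0.62; OR[min(1, a+b)] → w = 1.00
R3: flat=0.83, under=0.53, decelerating=0.56; AND[max(0, a+b−1)] → w = 0.00
R4: on_target=0.37 → w = 0.37
Rules with consequent 'weak': {R3, R4} → strengths 0.00, 0.37
Aggregate via t-conorm [min(1, a+b)]: 0.37

0.37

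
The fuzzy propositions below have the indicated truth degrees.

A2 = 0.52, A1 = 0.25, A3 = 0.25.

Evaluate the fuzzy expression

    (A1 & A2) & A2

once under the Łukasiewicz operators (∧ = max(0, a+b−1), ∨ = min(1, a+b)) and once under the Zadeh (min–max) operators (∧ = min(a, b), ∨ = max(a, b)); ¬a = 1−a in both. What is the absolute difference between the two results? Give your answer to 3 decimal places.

Under Łukasiewicz:
  A1 & A2 = max(0, a+b−1) on (0.25, 0.52) = 0.00
  (A1 & A2) & A2 = max(0, a+b−1) on (0.00, 0.52) = 0.00
  → value = 0.0000
Under Zadeh (min–max):
  A1 & A2 = min(a, b) on (0.25, 0.52) = 0.25
  (A1 & A2) & A2 = min(a, b) on (0.25, 0.52) = 0.25
  → value = 0.2500
|0.0000 − 0.2500| = 0.250

0.250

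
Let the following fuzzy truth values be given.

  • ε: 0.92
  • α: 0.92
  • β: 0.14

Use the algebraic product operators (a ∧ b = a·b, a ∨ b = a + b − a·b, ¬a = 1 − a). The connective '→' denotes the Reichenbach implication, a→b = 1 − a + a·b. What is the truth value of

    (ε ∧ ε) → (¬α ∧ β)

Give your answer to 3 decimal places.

0.163

ε ∧ ε = a·b on (0.9200, 0.9200) = 0.8464
¬α = 1 − 0.9200 = 0.0800
¬α ∧ β = a·b on (0.0800, 0.1400) = 0.0112
(ε ∧ ε) → (¬α ∧ β)  [Reichenbach: 1 − a + a·b] with a=0.8464, b=0.0112 → 0.1631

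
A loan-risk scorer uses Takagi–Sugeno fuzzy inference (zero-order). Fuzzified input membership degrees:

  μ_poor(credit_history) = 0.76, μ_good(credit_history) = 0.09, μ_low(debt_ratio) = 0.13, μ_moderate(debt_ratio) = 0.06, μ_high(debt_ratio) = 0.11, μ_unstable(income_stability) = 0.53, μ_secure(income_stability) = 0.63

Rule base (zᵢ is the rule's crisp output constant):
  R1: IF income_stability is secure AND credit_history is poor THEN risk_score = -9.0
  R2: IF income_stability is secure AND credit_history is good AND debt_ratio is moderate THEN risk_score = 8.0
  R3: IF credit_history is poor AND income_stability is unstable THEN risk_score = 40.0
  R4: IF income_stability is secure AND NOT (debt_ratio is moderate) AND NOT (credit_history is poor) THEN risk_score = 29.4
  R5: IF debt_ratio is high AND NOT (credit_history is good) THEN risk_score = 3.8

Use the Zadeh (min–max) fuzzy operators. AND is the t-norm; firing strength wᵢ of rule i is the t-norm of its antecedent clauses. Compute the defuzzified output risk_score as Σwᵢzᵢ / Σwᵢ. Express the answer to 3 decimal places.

14.958

R1 (z=-9.0): secure=0.63, poor=0.76; AND[min(a, b)] → w = 0.63
R2 (z=8.0): secure=0.63, good=0.09, moderate=0.06; AND[min(a, b)] → w = 0.06
R3 (z=40.0): poor=0.76, unstable=0.53; AND[min(a, b)] → w = 0.53
R4 (z=29.4): secure=0.63, ¬moderate=1−0.06=0.94, ¬poor=1−0.76=0.24; AND[min(a, b)] → w = 0.24
R5 (z=3.8): high=0.11, ¬good=1−0.09=0.91; AND[min(a, b)] → w = 0.11
Weighted average = (0.63·-9.0 + 0.06·8.0 + 0.53·40.0 + 0.24·29.4 + 0.11·3.8) / (0.63 + 0.06 + 0.53 + 0.24 + 0.11)
  = 23.4840 / 1.5700 = 14.958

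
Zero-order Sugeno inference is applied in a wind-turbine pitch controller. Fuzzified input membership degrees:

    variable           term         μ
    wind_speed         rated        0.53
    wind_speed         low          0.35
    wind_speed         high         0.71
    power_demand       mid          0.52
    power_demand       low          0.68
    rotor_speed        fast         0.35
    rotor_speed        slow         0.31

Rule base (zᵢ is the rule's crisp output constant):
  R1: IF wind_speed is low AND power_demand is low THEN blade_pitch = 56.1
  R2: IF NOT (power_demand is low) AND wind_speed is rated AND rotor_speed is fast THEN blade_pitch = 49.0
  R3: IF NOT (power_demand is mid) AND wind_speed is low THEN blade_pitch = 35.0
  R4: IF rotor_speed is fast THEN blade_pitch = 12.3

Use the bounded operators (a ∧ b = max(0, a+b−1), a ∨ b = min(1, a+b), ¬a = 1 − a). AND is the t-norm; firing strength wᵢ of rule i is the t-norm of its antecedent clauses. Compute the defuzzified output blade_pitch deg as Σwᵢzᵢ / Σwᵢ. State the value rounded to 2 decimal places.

R1 (z=56.1): low=0.35, low=0.68; AND[max(0, a+b−1)] → w = 0.03
R2 (z=49.0): ¬low=1−0.68=0.32, rated=0.53, fast=0.35; AND[max(0, a+b−1)] → w = 0.00
R3 (z=35.0): ¬mid=1−0.52=0.48, low=0.35; AND[max(0, a+b−1)] → w = 0.00
R4 (z=12.3): fast=0.35 → w = 0.35
Weighted average = (0.03·56.1 + 0.00·49.0 + 0.00·35.0 + 0.35·12.3) / (0.03 + 0.00 + 0.00 + 0.35)
  = 5.9880 / 0.3800 = 15.76

15.76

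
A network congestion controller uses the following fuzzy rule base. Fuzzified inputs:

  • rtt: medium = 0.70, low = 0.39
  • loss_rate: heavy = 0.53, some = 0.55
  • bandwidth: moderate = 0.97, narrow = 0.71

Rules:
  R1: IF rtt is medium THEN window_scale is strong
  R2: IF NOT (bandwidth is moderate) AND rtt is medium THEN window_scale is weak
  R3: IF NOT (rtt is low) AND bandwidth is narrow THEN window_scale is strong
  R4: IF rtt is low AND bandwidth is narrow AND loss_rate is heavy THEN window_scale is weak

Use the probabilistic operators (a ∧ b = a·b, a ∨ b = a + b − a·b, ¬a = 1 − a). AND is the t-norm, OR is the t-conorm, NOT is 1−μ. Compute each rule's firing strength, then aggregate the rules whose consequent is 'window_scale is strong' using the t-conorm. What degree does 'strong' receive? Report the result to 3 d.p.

0.830

R1: medium=0.70 → w = 0.7000
R2: ¬moderate=1−0.97=0.03, medium=0.70; AND[a·b] → w = 0.0210
R3: ¬low=1−0.39=0.61, narrow=0.71; AND[a·b] → w = 0.4331
R4: low=0.39, narrow=0.71, heavy=0.53; AND[a·b] → w = 0.1468
Rules with consequent 'strong': {R1, R3} → strengths 0.7000, 0.4331
Aggregate via t-conorm [a + b − a·b]: 0.8299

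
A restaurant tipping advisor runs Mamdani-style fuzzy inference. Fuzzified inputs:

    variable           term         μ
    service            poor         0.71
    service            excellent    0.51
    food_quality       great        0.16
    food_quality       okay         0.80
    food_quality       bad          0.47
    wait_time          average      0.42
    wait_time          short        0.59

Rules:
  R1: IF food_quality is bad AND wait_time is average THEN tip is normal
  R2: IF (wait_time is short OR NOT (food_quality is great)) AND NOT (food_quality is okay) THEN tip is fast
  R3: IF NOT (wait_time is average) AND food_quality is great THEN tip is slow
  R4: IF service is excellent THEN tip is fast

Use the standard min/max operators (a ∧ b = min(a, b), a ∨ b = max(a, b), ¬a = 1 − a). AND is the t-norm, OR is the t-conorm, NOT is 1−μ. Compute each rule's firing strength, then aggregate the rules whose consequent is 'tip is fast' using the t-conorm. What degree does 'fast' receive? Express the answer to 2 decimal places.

R1: bad=0.47, average=0.42; AND[min(a, b)] → w = 0.42
R2: (short=0.59 OR ¬great=1−0.16=0.84) = 0.84; AND[min(a, b)] with ¬okay=1−0.80=0.20 → w = 0.20
R3: ¬average=1−0.42=0.58, great=0.16; AND[min(a, b)] → w = 0.16
R4: excellent=0.51 → w = 0.51
Rules with consequent 'fast': {R2, R4} → strengths 0.20, 0.51
Aggregate via t-conorm [max(a, b)]: 0.51

0.51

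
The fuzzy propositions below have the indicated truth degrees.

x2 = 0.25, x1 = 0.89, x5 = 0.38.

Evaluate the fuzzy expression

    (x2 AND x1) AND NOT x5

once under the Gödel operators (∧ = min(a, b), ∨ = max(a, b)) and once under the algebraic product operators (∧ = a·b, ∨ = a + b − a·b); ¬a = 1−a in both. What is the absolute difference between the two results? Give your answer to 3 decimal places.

0.112

Under Gödel:
  x2 AND x1 = min(a, b) on (0.25, 0.89) = 0.25
  NOT x5 = 1 − 0.38 = 0.62
  (x2 AND x1) AND NOT x5 = min(a, b) on (0.25, 0.62) = 0.25
  → value = 0.2500
Under algebraic product:
  x2 AND x1 = a·b on (0.2500, 0.8900) = 0.2225
  NOT x5 = 1 − 0.3800 = 0.6200
  (x2 AND x1) AND NOT x5 = a·b on (0.2225, 0.6200) = 0.1379
  → value = 0.1379
|0.2500 − 0.1379| = 0.112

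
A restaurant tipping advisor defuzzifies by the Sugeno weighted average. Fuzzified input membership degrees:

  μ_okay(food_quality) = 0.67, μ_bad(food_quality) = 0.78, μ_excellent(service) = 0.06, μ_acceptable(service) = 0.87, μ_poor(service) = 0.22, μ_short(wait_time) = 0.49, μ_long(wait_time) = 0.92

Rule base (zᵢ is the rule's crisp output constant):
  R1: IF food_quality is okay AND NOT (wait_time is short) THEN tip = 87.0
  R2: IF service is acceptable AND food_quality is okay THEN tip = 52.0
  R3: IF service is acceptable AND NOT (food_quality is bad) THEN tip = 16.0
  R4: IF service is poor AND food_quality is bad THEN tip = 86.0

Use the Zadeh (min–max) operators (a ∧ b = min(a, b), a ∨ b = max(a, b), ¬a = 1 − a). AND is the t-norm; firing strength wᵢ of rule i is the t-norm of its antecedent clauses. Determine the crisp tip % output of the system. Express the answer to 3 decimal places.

R1 (z=87.0): okay=0.67, ¬short=1−0.49=0.51; AND[min(a, b)] → w = 0.51
R2 (z=52.0): acceptable=0.87, okay=0.67; AND[min(a, b)] → w = 0.67
R3 (z=16.0): acceptable=0.87, ¬bad=1−0.78=0.22; AND[min(a, b)] → w = 0.22
R4 (z=86.0): poor=0.22, bad=0.78; AND[min(a, b)] → w = 0.22
Weighted average = (0.51·87.0 + 0.67·52.0 + 0.22·16.0 + 0.22·86.0) / (0.51 + 0.67 + 0.22 + 0.22)
  = 101.6500 / 1.6200 = 62.747

62.747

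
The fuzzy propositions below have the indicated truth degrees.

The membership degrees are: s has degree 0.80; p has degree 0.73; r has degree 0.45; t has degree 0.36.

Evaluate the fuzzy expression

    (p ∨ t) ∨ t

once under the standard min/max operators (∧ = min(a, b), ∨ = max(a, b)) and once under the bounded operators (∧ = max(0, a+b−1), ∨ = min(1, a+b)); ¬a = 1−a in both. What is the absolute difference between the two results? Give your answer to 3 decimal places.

Under standard min/max:
  p ∨ t = max(a, b) on (0.73, 0.36) = 0.73
  (p ∨ t) ∨ t = max(a, b) on (0.73, 0.36) = 0.73
  → value = 0.7300
Under bounded:
  p ∨ t = min(1, a+b) on (0.73, 0.36) = 1.00
  (p ∨ t) ∨ t = min(1, a+b) on (1.00, 0.36) = 1.00
  → value = 1.0000
|0.7300 − 1.0000| = 0.270

0.270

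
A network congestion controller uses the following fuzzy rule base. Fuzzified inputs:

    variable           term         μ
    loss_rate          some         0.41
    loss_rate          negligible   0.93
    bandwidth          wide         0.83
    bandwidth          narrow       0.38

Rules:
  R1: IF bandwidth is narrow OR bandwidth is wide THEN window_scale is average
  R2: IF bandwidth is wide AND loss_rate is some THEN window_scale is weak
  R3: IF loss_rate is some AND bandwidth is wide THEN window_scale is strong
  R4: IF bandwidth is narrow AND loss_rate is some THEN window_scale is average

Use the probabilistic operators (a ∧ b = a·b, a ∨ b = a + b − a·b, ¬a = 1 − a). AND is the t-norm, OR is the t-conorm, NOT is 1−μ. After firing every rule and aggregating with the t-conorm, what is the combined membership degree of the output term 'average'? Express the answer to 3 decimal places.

R1: narrow=0.38, wide=0.83; OR[a + b − a·b] → w = 0.8946
R2: wide=0.83, some=0.41; AND[a·b] → w = 0.3403
R3: some=0.41, wide=0.83; AND[a·b] → w = 0.3403
R4: narrow=0.38, some=0.41; AND[a·b] → w = 0.1558
Rules with consequent 'average': {R1, R4} → strengths 0.8946, 0.1558
Aggregate via t-conorm [a + b − a·b]: 0.9110

0.911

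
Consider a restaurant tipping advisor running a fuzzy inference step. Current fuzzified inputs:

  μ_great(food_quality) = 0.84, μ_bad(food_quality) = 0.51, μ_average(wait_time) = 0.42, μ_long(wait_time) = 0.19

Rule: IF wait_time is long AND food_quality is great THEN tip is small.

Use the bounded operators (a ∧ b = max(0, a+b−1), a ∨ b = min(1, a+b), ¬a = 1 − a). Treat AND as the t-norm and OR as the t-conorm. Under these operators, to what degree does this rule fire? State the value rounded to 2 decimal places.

0.03

firing strength: long=0.19, great=0.84; AND[max(0, a+b−1)] → w = 0.03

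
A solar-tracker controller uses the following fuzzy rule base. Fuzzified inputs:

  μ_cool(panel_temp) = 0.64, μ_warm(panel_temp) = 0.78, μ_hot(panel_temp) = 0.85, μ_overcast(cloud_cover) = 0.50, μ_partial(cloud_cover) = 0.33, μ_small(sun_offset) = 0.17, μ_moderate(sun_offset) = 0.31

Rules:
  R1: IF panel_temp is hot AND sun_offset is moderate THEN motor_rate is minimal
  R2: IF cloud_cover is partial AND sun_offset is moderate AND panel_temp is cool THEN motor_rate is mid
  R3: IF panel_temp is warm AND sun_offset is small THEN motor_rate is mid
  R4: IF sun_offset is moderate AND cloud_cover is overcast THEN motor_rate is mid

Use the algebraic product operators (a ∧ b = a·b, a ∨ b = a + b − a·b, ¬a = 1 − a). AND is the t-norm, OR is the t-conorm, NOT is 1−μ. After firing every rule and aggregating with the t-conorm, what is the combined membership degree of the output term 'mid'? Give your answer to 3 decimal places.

0.315

R1: hot=0.85, moderate=0.31; AND[a·b] → w = 0.2635
R2: partial=0.33, moderate=0.31, cool=0.64; AND[a·b] → w = 0.0655
R3: warm=0.78, small=0.17; AND[a·b] → w = 0.1326
R4: moderate=0.31, overcast=0.50; AND[a·b] → w = 0.1550
Rules with consequent 'mid': {R2, R3, R4} → strengths 0.0655, 0.1326, 0.1550
Aggregate via t-conorm [a + b − a·b]: 0.3150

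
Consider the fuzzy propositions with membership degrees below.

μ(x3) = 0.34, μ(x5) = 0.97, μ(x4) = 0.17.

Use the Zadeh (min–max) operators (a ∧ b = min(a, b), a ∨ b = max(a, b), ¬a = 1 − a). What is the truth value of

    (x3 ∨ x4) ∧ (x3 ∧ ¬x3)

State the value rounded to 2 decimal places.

x3 ∨ x4 = max(a, b) on (0.34, 0.17) = 0.34
¬x3 = 1 − 0.34 = 0.66
x3 ∧ ¬x3 = min(a, b) on (0.34, 0.66) = 0.34
(x3 ∨ x4) ∧ (x3 ∧ ¬x3) = min(a, b) on (0.34, 0.34) = 0.34

0.34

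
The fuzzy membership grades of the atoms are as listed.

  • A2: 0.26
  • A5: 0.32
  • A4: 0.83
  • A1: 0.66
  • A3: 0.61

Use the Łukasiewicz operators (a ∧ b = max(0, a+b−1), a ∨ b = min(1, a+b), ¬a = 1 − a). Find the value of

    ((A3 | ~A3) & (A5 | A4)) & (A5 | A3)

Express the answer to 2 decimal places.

0.93

~A3 = 1 − 0.61 = 0.39
A3 | ~A3 = min(1, a+b) on (0.61, 0.39) = 1.00
A5 | A4 = min(1, a+b) on (0.32, 0.83) = 1.00
(A3 | ~A3) & (A5 | A4) = max(0, a+b−1) on (1.00, 1.00) = 1.00
A5 | A3 = min(1, a+b) on (0.32, 0.61) = 0.93
((A3 | ~A3) & (A5 | A4)) & (A5 | A3) = max(0, a+b−1) on (1.00, 0.93) = 0.93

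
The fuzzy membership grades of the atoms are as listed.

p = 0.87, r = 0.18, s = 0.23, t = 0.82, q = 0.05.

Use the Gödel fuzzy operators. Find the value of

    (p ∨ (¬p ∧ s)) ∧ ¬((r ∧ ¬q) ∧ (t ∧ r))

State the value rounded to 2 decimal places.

¬p = 1 − 0.87 = 0.13
¬p ∧ s = min(a, b) on (0.13, 0.23) = 0.13
p ∨ (¬p ∧ s) = max(a, b) on (0.87, 0.13) = 0.87
¬q = 1 − 0.05 = 0.95
r ∧ ¬q = min(a, b) on (0.18, 0.95) = 0.18
t ∧ r = min(a, b) on (0.82, 0.18) = 0.18
(r ∧ ¬q) ∧ (t ∧ r) = min(a, b) on (0.18, 0.18) = 0.18
¬((r ∧ ¬q) ∧ (t ∧ r)) = 1 − 0.18 = 0.82
(p ∨ (¬p ∧ s)) ∧ ¬((r ∧ ¬q) ∧ (t ∧ r)) = min(a, b) on (0.87, 0.82) = 0.82

0.82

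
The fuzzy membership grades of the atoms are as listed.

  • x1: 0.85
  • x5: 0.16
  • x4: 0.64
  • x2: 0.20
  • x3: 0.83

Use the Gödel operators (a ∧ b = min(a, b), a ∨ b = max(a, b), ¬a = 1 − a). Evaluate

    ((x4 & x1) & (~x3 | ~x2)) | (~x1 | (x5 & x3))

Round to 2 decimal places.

0.64

x4 & x1 = min(a, b) on (0.64, 0.85) = 0.64
~x3 = 1 − 0.83 = 0.17
~x2 = 1 − 0.20 = 0.80
~x3 | ~x2 = max(a, b) on (0.17, 0.80) = 0.80
(x4 & x1) & (~x3 | ~x2) = min(a, b) on (0.64, 0.80) = 0.64
~x1 = 1 − 0.85 = 0.15
x5 & x3 = min(a, b) on (0.16, 0.83) = 0.16
~x1 | (x5 & x3) = max(a, b) on (0.15, 0.16) = 0.16
((x4 & x1) & (~x3 | ~x2)) | (~x1 | (x5 & x3)) = max(a, b) on (0.64, 0.16) = 0.64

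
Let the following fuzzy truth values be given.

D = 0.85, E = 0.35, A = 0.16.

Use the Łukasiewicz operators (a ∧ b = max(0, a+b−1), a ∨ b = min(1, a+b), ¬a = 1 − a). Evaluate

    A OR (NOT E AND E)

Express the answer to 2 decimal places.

0.16

NOT E = 1 − 0.35 = 0.65
NOT E AND E = max(0, a+b−1) on (0.65, 0.35) = 0.00
A OR (NOT E AND E) = min(1, a+b) on (0.16, 0.00) = 0.16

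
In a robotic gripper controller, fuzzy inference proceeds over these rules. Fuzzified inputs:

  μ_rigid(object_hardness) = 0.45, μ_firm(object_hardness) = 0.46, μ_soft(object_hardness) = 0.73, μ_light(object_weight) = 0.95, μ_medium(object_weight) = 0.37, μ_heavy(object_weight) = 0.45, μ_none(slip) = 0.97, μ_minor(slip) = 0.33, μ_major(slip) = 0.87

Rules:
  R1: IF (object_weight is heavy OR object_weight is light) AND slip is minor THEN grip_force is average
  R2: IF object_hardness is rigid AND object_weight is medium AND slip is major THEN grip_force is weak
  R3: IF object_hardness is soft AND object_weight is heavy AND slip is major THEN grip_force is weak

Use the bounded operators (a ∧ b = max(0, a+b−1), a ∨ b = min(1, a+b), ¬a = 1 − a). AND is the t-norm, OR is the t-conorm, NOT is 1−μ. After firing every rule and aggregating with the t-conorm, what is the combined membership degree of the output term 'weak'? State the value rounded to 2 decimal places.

0.05

R1: (heavy=0.45 OR light=0.95) = 1.00; AND[max(0, a+b−1)] with minor=0.33 → w = 0.33
R2: rigid=0.45, medium=0.37, major=0.87; AND[max(0, a+b−1)] → w = 0.00
R3: soft=0.73, heavy=0.45, major=0.87; AND[max(0, a+b−1)] → w = 0.05
Rules with consequent 'weak': {R2, R3} → strengths 0.00, 0.05
Aggregate via t-conorm [min(1, a+b)]: 0.05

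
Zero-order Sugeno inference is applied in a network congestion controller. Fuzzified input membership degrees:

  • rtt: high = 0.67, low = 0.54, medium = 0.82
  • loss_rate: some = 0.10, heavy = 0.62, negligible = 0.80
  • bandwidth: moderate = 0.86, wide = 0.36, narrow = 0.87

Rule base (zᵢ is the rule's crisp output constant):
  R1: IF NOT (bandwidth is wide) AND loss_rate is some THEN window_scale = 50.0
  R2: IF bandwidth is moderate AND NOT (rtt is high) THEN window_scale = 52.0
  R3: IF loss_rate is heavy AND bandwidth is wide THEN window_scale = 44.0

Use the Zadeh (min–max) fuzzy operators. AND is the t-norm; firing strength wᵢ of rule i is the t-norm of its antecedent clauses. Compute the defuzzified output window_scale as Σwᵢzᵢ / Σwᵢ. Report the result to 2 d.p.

R1 (z=50.0): ¬wide=1−0.36=0.64, some=0.10; AND[min(a, b)] → w = 0.10
R2 (z=52.0): moderate=0.86, ¬high=1−0.67=0.33; AND[min(a, b)] → w = 0.33
R3 (z=44.0): heavy=0.62, wide=0.36; AND[min(a, b)] → w = 0.36
Weighted average = (0.10·50.0 + 0.33·52.0 + 0.36·44.0) / (0.10 + 0.33 + 0.36)
  = 38.0000 / 0.7900 = 48.10

48.10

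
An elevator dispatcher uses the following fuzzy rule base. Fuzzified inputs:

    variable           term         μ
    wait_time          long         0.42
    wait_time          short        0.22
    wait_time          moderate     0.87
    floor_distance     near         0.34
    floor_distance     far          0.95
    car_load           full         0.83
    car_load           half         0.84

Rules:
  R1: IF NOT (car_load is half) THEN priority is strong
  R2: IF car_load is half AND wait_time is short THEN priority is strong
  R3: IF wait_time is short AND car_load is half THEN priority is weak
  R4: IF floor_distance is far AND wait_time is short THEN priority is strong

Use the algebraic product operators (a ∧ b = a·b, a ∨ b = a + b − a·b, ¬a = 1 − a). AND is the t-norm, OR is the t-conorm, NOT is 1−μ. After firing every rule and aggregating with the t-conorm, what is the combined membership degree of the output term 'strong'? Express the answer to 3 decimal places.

R1: ¬half=1−0.84=0.16 → w = 0.1600
R2: half=0.84, short=0.22; AND[a·b] → w = 0.1848
R3: short=0.22, half=0.84; AND[a·b] → w = 0.1848
R4: far=0.95, short=0.22; AND[a·b] → w = 0.2090
Rules with consequent 'strong': {R1, R2, R4} → strengths 0.1600, 0.1848, 0.2090
Aggregate via t-conorm [a + b − a·b]: 0.4583

0.458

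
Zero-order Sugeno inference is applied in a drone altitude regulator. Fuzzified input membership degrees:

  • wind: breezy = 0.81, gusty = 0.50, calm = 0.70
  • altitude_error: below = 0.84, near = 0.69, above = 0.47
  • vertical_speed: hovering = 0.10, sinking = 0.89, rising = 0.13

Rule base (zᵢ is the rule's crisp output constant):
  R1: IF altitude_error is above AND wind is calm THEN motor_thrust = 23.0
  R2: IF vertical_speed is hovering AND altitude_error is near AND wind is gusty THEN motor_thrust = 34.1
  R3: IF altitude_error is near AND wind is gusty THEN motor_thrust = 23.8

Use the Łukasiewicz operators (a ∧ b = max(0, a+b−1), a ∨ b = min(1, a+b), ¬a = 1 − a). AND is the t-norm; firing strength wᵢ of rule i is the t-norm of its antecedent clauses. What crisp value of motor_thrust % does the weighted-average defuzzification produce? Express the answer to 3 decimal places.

23.422

R1 (z=23.0): above=0.47, calm=0.70; AND[max(0, a+b−1)] → w = 0.17
R2 (z=34.1): hovering=0.10, near=0.69, gusty=0.50; AND[max(0, a+b−1)] → w = 0.00
R3 (z=23.8): near=0.69, gusty=0.50; AND[max(0, a+b−1)] → w = 0.19
Weighted average = (0.17·23.0 + 0.00·34.1 + 0.19·23.8) / (0.17 + 0.00 + 0.19)
  = 8.4320 / 0.3600 = 23.422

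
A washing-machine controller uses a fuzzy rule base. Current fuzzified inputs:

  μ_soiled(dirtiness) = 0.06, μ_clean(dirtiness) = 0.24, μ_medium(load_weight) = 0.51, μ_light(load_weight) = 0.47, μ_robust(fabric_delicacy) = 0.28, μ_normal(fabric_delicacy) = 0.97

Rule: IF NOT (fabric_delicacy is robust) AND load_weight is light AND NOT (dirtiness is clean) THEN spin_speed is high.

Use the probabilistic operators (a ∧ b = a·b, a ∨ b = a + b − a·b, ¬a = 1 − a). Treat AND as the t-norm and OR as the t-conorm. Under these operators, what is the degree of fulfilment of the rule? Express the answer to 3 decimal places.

firing strength: ¬robust=1−0.28=0.72, light=0.47, ¬clean=1−0.24=0.76; AND[a·b] → w = 0.2572

0.257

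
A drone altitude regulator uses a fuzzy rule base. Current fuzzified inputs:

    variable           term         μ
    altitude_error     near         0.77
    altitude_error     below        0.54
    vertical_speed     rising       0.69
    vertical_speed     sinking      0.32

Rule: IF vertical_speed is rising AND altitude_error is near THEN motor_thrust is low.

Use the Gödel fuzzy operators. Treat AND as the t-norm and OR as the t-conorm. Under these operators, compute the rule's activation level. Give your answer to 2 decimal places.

firing strength: rising=0.69, near=0.77; AND[min(a, b)] → w = 0.69

0.69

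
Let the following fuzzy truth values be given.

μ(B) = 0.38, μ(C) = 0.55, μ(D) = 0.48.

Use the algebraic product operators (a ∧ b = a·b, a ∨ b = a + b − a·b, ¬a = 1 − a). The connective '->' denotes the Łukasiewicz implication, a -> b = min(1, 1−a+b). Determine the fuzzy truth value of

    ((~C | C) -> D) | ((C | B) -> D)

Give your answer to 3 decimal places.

~C = 1 − 0.5500 = 0.4500
~C | C = a + b − a·b on (0.4500, 0.5500) = 0.7525
(~C | C) -> D  [Łukasiewicz: min(1, 1−a+b)] with a=0.7525, b=0.4800 → 0.7275
C | B = a + b − a·b on (0.5500, 0.3800) = 0.7210
(C | B) -> D  [Łukasiewicz: min(1, 1−a+b)] with a=0.7210, b=0.4800 → 0.7590
((~C | C) -> D) | ((C | B) -> D) = a + b − a·b on (0.7275, 0.7590) = 0.9343

0.934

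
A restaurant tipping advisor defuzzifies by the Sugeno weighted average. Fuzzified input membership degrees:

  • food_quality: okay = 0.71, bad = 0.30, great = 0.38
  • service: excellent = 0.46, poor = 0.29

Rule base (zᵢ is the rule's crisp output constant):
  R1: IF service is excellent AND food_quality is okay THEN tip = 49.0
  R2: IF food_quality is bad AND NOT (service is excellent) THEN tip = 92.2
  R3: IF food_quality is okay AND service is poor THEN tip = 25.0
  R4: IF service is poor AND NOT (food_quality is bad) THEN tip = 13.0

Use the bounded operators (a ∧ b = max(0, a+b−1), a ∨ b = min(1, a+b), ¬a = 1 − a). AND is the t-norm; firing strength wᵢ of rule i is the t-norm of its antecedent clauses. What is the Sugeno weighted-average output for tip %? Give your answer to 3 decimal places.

R1 (z=49.0): excellent=0.46, okay=0.71; AND[max(0, a+b−1)] → w = 0.17
R2 (z=92.2): bad=0.30, ¬excellent=1−0.46=0.54; AND[max(0, a+b−1)] → w = 0.00
R3 (z=25.0): okay=0.71, poor=0.29; AND[max(0, a+b−1)] → w = 0.00
R4 (z=13.0): poor=0.29, ¬bad=1−0.30=0.70; AND[max(0, a+b−1)] → w = 0.00
Weighted average = (0.17·49.0 + 0.00·92.2 + 0.00·25.0 + 0.00·13.0) / (0.17 + 0.00 + 0.00 + 0.00)
  = 8.3300 / 0.1700 = 49.000

49.000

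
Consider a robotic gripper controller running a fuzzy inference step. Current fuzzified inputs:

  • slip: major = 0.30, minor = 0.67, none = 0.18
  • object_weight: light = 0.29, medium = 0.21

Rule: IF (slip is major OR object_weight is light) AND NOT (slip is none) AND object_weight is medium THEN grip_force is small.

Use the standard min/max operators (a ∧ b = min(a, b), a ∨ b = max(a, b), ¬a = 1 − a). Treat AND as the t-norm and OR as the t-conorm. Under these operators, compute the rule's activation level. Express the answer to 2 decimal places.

0.21

firing strength: (major=0.30 OR light=0.29) = 0.30; AND[min(a, b)] with ¬none=1−0.18=0.82, medium=0.21 → w = 0.21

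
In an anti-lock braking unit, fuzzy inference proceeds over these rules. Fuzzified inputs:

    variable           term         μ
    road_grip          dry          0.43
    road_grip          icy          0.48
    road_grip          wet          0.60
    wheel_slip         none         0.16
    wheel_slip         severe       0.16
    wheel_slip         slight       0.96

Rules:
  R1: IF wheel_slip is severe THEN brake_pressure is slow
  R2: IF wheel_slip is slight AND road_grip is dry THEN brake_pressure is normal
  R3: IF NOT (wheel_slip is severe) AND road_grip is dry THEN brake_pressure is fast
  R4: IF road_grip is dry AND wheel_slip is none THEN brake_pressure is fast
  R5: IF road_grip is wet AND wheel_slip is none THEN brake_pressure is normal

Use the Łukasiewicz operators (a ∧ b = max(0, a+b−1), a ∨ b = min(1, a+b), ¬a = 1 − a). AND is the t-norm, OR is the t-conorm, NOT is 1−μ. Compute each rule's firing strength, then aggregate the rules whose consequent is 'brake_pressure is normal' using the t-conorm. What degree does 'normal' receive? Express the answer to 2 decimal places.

R1: severe=0.16 → w = 0.16
R2: slight=0.96, dry=0.43; AND[max(0, a+b−1)] → w = 0.39
R3: ¬severe=1−0.16=0.84, dry=0.43; AND[max(0, a+b−1)] → w = 0.27
R4: dry=0.43, none=0.16; AND[max(0, a+b−1)] → w = 0.00
R5: wet=0.60, none=0.16; AND[max(0, a+b−1)] → w = 0.00
Rules with consequent 'normal': {R2, R5} → strengths 0.39, 0.00
Aggregate via t-conorm [min(1, a+b)]: 0.39

0.39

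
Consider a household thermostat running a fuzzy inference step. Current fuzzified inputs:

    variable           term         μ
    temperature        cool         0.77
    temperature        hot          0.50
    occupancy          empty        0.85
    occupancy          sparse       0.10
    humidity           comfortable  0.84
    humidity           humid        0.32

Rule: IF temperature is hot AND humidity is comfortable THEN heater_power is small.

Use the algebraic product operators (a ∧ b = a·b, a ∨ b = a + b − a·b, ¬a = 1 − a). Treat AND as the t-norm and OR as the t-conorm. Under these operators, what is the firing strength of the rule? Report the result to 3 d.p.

firing strength: hot=0.50, comfortable=0.84; AND[a·b] → w = 0.4200

0.420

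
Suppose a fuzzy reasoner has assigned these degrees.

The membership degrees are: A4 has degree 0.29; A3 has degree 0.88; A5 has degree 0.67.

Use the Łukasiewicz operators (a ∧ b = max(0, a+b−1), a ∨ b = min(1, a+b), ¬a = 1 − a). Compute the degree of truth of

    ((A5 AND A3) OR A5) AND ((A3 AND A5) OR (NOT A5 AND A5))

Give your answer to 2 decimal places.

A5 AND A3 = max(0, a+b−1) on (0.67, 0.88) = 0.55
(A5 AND A3) OR A5 = min(1, a+b) on (0.55, 0.67) = 1.00
A3 AND A5 = max(0, a+b−1) on (0.88, 0.67) = 0.55
NOT A5 = 1 − 0.67 = 0.33
NOT A5 AND A5 = max(0, a+b−1) on (0.33, 0.67) = 0.00
(A3 AND A5) OR (NOT A5 AND A5) = min(1, a+b) on (0.55, 0.00) = 0.55
((A5 AND A3) OR A5) AND ((A3 AND A5) OR (NOT A5 AND A5)) = max(0, a+b−1) on (1.00, 0.55) = 0.55

0.55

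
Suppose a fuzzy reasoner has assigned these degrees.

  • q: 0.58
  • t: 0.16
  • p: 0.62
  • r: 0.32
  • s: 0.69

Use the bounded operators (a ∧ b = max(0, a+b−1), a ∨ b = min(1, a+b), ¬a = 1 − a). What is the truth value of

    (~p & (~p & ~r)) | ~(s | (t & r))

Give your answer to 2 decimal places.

~p = 1 − 0.62 = 0.38
~p = 1 − 0.62 = 0.38
~r = 1 − 0.32 = 0.68
~p & ~r = max(0, a+b−1) on (0.38, 0.68) = 0.06
~p & (~p & ~r) = max(0, a+b−1) on (0.38, 0.06) = 0.00
t & r = max(0, a+b−1) on (0.16, 0.32) = 0.00
s | (t & r) = min(1, a+b) on (0.69, 0.00) = 0.69
~(s | (t & r)) = 1 − 0.69 = 0.31
(~p & (~p & ~r)) | ~(s | (t & r)) = min(1, a+b) on (0.00, 0.31) = 0.31

0.31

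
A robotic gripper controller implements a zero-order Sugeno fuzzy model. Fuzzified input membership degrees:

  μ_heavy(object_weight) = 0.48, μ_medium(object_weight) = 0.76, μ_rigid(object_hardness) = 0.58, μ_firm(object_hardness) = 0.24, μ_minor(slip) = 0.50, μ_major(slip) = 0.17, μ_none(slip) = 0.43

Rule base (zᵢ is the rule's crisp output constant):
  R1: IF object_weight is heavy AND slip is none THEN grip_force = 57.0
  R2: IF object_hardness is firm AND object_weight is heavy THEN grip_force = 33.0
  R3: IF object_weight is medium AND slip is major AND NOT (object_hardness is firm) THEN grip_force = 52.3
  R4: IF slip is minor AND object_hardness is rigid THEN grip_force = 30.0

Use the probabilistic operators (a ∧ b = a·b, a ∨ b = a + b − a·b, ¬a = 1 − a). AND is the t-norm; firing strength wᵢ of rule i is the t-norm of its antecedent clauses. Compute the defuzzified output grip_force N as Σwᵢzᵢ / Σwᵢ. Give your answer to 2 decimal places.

41.42

R1 (z=57.0): heavy=0.48, none=0.43; AND[a·b] → w = 0.2064
R2 (z=33.0): firm=0.24, heavy=0.48; AND[a·b] → w = 0.1152
R3 (z=52.3): medium=0.76, major=0.17, ¬firm=1−0.24=0.76; AND[a·b] → w = 0.0982
R4 (z=30.0): minor=0.50, rigid=0.58; AND[a·b] → w = 0.2900
Weighted average = (0.2064·57.0 + 0.1152·33.0 + 0.0982·52.3 + 0.2900·30.0) / (0.2064 + 0.1152 + 0.0982 + 0.2900)
  = 29.4018 / 0.7098 = 41.42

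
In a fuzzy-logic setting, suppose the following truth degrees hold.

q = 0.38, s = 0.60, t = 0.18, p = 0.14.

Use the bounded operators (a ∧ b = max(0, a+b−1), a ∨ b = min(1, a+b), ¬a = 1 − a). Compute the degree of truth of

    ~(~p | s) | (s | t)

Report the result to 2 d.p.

0.78

~p = 1 − 0.14 = 0.86
~p | s = min(1, a+b) on (0.86, 0.60) = 1.00
~(~p | s) = 1 − 1.00 = 0.00
s | t = min(1, a+b) on (0.60, 0.18) = 0.78
~(~p | s) | (s | t) = min(1, a+b) on (0.00, 0.78) = 0.78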